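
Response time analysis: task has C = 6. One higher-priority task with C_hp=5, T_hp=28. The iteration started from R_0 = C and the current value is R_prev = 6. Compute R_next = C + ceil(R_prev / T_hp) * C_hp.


R_next = C + ceil(R_prev / T_hp) * C_hp
ceil(6 / 28) = ceil(0.2143) = 1
Interference = 1 * 5 = 5
R_next = 6 + 5 = 11

11


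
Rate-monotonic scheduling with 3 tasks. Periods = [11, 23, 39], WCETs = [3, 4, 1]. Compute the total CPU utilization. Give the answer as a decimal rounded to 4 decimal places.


Compute individual utilizations (exact fractions):
  Task 1: C/T = 3/11 (approx. 0.2727)
  Task 2: C/T = 4/23 (approx. 0.1739)
  Task 3: C/T = 1/39 (approx. 0.0256)
Total utilization U = 3/11 + 4/23 + 1/39 = 4660/9867
Rounded to 4 decimal places: U = 0.4723
RM (Liu & Layland) bound for 3 tasks = 0.779763; compare with U = 4660/9867 (approx. 0.472281)
U <= bound, so schedulable by RM sufficient condition.

0.4723


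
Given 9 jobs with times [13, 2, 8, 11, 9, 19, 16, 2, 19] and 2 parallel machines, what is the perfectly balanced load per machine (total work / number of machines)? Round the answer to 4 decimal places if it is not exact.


Total processing time = 13 + 2 + 8 + 11 + 9 + 19 + 16 + 2 + 19 = 99
Number of machines = 2
Ideal balanced load = 99 / 2 = 49.5

49.5


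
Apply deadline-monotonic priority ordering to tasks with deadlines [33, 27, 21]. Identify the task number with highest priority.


Sort tasks by relative deadline (ascending):
  Task 3: deadline = 21
  Task 2: deadline = 27
  Task 1: deadline = 33
Priority order (highest first): [3, 2, 1]
Highest priority task = 3

3


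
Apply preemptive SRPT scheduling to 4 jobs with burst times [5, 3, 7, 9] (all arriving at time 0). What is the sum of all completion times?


Since all jobs arrive at t=0, SRPT equals SPT ordering.
SPT order: [3, 5, 7, 9]
Completion times:
  Job 1: p=3, C=3
  Job 2: p=5, C=8
  Job 3: p=7, C=15
  Job 4: p=9, C=24
Total completion time = 3 + 8 + 15 + 24 = 50

50


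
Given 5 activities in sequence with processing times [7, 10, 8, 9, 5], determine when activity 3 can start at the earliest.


Activity 3 starts after activities 1 through 2 complete.
Predecessor durations: [7, 10]
ES = 7 + 10 = 17

17


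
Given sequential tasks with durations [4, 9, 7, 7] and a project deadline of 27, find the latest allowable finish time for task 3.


LF(activity 3) = deadline - sum of successor durations
Successors: activities 4 through 4 with durations [7]
Sum of successor durations = 7
LF = 27 - 7 = 20

20


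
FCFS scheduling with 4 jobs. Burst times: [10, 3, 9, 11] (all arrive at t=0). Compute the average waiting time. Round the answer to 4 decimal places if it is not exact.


FCFS order (as given): [10, 3, 9, 11]
Waiting times:
  Job 1: wait = 0
  Job 2: wait = 10
  Job 3: wait = 13
  Job 4: wait = 22
Sum of waiting times = 45
Average waiting time = 45/4 = 11.25

11.25


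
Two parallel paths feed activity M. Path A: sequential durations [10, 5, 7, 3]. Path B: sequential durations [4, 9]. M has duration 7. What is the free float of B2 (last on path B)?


ES(B2) = sum of predecessors on chain B = 4
EF(B2) = ES + duration = 4 + 9 = 13
Successor of B2 is M. ES(M) = max(sum(A), sum(B)) = max(25, 13) = 25
Free float = ES(successor) - EF(current) = 25 - 13 = 12

12


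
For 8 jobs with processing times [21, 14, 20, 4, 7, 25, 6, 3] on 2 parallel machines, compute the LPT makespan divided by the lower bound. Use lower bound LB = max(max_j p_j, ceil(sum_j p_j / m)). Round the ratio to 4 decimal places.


LPT order: [25, 21, 20, 14, 7, 6, 4, 3]
Machine loads after assignment: [50, 50]
LPT makespan = 50
Lower bound = max(max_job, ceil(total/2)) = max(25, 50) = 50
Ratio = 50 / 50 = 1.0

1.0


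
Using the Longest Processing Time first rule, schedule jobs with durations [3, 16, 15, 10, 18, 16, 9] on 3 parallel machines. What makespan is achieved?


Sort jobs in decreasing order (LPT): [18, 16, 16, 15, 10, 9, 3]
Assign each job to the least loaded machine:
  Machine 1: jobs [18, 9], load = 27
  Machine 2: jobs [16, 15], load = 31
  Machine 3: jobs [16, 10, 3], load = 29
Makespan = max load = 31

31


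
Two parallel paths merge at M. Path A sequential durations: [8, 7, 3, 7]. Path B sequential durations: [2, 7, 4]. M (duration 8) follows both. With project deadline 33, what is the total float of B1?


Forward pass: ES(B1) = sum of predecessors on chain B = 0
EF = ES + duration = 0 + 2 = 2
Backward pass: LF(M) = deadline = 33; LS(M) = 33 - 8 = 25
LF(B1) = LS(M) - sum(successors on chain B) = 25 - 11 = 14
LS = LF - duration = 14 - 2 = 12
Total float = LS - ES = 12 - 0 = 12

12


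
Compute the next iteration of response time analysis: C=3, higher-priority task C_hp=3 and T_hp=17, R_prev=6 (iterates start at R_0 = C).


R_next = C + ceil(R_prev / T_hp) * C_hp
ceil(6 / 17) = ceil(0.3529) = 1
Interference = 1 * 3 = 3
R_next = 3 + 3 = 6
R_next = R_prev, so the iteration has converged (response time = 6).

6


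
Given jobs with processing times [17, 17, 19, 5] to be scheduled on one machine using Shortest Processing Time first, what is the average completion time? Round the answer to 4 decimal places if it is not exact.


Sort jobs by processing time (SPT order): [5, 17, 17, 19]
Compute completion times sequentially:
  Job 1: processing = 5, completes at 5
  Job 2: processing = 17, completes at 22
  Job 3: processing = 17, completes at 39
  Job 4: processing = 19, completes at 58
Sum of completion times = 124
Average completion time = 124/4 = 31.0

31.0


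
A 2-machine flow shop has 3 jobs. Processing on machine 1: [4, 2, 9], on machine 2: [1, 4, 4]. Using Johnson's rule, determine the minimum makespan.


Apply Johnson's rule:
  Group 1 (a <= b): [(2, 2, 4)]
  Group 2 (a > b): [(3, 9, 4), (1, 4, 1)]
Optimal job order: [2, 3, 1]
Schedule:
  Job 2: M1 done at 2, M2 done at 6
  Job 3: M1 done at 11, M2 done at 15
  Job 1: M1 done at 15, M2 done at 16
Makespan = 16

16


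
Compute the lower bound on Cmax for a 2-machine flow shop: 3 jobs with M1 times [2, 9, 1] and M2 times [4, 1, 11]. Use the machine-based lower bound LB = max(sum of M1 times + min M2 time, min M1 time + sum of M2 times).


LB1 = sum(M1 times) + min(M2 times) = 12 + 1 = 13
LB2 = min(M1 times) + sum(M2 times) = 1 + 16 = 17
Lower bound = max(LB1, LB2) = max(13, 17) = 17

17


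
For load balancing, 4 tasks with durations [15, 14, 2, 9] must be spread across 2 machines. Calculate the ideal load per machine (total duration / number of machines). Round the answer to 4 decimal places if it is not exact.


Total processing time = 15 + 14 + 2 + 9 = 40
Number of machines = 2
Ideal balanced load = 40 / 2 = 20.0

20.0


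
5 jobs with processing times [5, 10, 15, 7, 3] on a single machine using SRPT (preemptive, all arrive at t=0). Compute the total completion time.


Since all jobs arrive at t=0, SRPT equals SPT ordering.
SPT order: [3, 5, 7, 10, 15]
Completion times:
  Job 1: p=3, C=3
  Job 2: p=5, C=8
  Job 3: p=7, C=15
  Job 4: p=10, C=25
  Job 5: p=15, C=40
Total completion time = 3 + 8 + 15 + 25 + 40 = 91

91


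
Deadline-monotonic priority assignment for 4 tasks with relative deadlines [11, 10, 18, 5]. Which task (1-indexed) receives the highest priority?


Sort tasks by relative deadline (ascending):
  Task 4: deadline = 5
  Task 2: deadline = 10
  Task 1: deadline = 11
  Task 3: deadline = 18
Priority order (highest first): [4, 2, 1, 3]
Highest priority task = 4

4


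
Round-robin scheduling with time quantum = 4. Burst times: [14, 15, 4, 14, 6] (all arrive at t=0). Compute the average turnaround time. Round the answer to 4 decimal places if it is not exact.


Time quantum = 4
Execution trace:
  J1 runs 4 units, time = 4
  J2 runs 4 units, time = 8
  J3 runs 4 units, time = 12
  J4 runs 4 units, time = 16
  J5 runs 4 units, time = 20
  J1 runs 4 units, time = 24
  J2 runs 4 units, time = 28
  J4 runs 4 units, time = 32
  J5 runs 2 units, time = 34
  J1 runs 4 units, time = 38
  J2 runs 4 units, time = 42
  J4 runs 4 units, time = 46
  J1 runs 2 units, time = 48
  J2 runs 3 units, time = 51
  J4 runs 2 units, time = 53
Finish times: [48, 51, 12, 53, 34]
Average turnaround = 198/5 = 39.6

39.6


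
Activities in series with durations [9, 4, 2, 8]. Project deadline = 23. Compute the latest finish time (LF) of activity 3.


LF(activity 3) = deadline - sum of successor durations
Successors: activities 4 through 4 with durations [8]
Sum of successor durations = 8
LF = 23 - 8 = 15

15


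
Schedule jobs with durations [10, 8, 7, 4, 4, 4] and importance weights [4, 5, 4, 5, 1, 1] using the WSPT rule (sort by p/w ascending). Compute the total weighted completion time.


Compute p/w ratios and sort ascending (WSPT): [(4, 5), (8, 5), (7, 4), (10, 4), (4, 1), (4, 1)]
Compute weighted completion times:
  Job (p=4,w=5): C=4, w*C=5*4=20
  Job (p=8,w=5): C=12, w*C=5*12=60
  Job (p=7,w=4): C=19, w*C=4*19=76
  Job (p=10,w=4): C=29, w*C=4*29=116
  Job (p=4,w=1): C=33, w*C=1*33=33
  Job (p=4,w=1): C=37, w*C=1*37=37
Total weighted completion time = 342

342


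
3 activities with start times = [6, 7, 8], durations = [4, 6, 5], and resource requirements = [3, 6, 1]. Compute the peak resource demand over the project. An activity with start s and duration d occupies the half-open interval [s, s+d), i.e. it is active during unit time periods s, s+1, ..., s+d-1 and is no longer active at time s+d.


Each activity i is active on [start_i, start_i + duration_i).
Compute total resource usage per time slot:
  t=0: active resources = [], total = 0
  t=1: active resources = [], total = 0
  t=2: active resources = [], total = 0
  t=3: active resources = [], total = 0
  t=4: active resources = [], total = 0
  t=5: active resources = [], total = 0
  t=6: active resources = [3], total = 3
  t=7: active resources = [3, 6], total = 9
  t=8: active resources = [3, 6, 1], total = 10
  t=9: active resources = [3, 6, 1], total = 10
  t=10: active resources = [6, 1], total = 7
  t=11: active resources = [6, 1], total = 7
  t=12: active resources = [6, 1], total = 7
Peak resource demand = 10

10


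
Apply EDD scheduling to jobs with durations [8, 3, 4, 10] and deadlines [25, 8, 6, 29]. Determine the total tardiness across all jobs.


Sort by due date (EDD order): [(4, 6), (3, 8), (8, 25), (10, 29)]
Compute completion times and tardiness:
  Job 1: p=4, d=6, C=4, tardiness=max(0,4-6)=0
  Job 2: p=3, d=8, C=7, tardiness=max(0,7-8)=0
  Job 3: p=8, d=25, C=15, tardiness=max(0,15-25)=0
  Job 4: p=10, d=29, C=25, tardiness=max(0,25-29)=0
Total tardiness = 0

0


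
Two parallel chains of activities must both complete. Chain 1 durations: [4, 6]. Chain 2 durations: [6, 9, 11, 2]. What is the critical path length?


Path A total = 4 + 6 = 10
Path B total = 6 + 9 + 11 + 2 = 28
Critical path = longest path = max(10, 28) = 28

28


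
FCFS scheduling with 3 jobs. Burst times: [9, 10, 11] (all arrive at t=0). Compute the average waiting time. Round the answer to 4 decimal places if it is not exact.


FCFS order (as given): [9, 10, 11]
Waiting times:
  Job 1: wait = 0
  Job 2: wait = 9
  Job 3: wait = 19
Sum of waiting times = 28
Average waiting time = 28/3 = 9.3333

9.3333


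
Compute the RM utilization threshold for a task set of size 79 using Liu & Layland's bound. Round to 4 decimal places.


Compute 2^(1/79) = 1.0088126194
Subtract 1: 1.0088126194 - 1 = 0.0088126194
Multiply by n: 79 * 0.0088126194 = 0.6961969326
Round to 4 dp: 0.6962

0.6962


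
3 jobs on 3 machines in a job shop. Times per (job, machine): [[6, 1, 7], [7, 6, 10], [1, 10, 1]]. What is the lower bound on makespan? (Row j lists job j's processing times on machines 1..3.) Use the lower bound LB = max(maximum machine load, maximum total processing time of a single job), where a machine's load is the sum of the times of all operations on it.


Machine loads:
  Machine 1: 6 + 7 + 1 = 14
  Machine 2: 1 + 6 + 10 = 17
  Machine 3: 7 + 10 + 1 = 18
Max machine load = 18
Job totals:
  Job 1: 14
  Job 2: 23
  Job 3: 12
Max job total = 23
Lower bound = max(18, 23) = 23

23


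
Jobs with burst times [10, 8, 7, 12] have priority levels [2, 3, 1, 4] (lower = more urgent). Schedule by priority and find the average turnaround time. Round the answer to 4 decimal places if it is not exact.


Sort by priority (ascending = highest first):
Order: [(1, 7), (2, 10), (3, 8), (4, 12)]
Completion times:
  Priority 1, burst=7, C=7
  Priority 2, burst=10, C=17
  Priority 3, burst=8, C=25
  Priority 4, burst=12, C=37
Average turnaround = 86/4 = 21.5

21.5


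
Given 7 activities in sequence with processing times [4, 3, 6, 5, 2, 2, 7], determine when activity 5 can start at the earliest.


Activity 5 starts after activities 1 through 4 complete.
Predecessor durations: [4, 3, 6, 5]
ES = 4 + 3 + 6 + 5 = 18

18


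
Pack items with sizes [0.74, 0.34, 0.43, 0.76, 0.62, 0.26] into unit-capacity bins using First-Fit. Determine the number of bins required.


Place items sequentially using First-Fit:
  Item 0.74 -> new Bin 1
  Item 0.34 -> new Bin 2
  Item 0.43 -> Bin 2 (now 0.77)
  Item 0.76 -> new Bin 3
  Item 0.62 -> new Bin 4
  Item 0.26 -> Bin 1 (now 1.0)
Total bins used = 4

4


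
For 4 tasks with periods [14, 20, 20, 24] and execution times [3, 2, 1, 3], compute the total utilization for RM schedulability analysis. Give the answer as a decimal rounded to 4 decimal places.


Compute individual utilizations (exact fractions):
  Task 1: C/T = 3/14 (approx. 0.2143)
  Task 2: C/T = 2/20 = 1/10 (approx. 0.1)
  Task 3: C/T = 1/20 (approx. 0.05)
  Task 4: C/T = 3/24 = 1/8 (approx. 0.125)
Total utilization U = 3/14 + 1/10 + 1/20 + 1/8 = 137/280
Rounded to 4 decimal places: U = 0.4893
RM (Liu & Layland) bound for 4 tasks = 0.756828; compare with U = 137/280 (approx. 0.489286)
U <= bound, so schedulable by RM sufficient condition.

0.4893


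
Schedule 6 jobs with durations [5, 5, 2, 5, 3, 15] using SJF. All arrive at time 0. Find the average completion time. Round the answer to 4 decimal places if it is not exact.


SJF order (ascending): [2, 3, 5, 5, 5, 15]
Completion times:
  Job 1: burst=2, C=2
  Job 2: burst=3, C=5
  Job 3: burst=5, C=10
  Job 4: burst=5, C=15
  Job 5: burst=5, C=20
  Job 6: burst=15, C=35
Average completion = 87/6 = 14.5

14.5


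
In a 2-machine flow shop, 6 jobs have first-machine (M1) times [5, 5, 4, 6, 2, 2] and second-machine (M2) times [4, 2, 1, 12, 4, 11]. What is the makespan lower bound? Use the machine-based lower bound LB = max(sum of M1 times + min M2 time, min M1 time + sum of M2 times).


LB1 = sum(M1 times) + min(M2 times) = 24 + 1 = 25
LB2 = min(M1 times) + sum(M2 times) = 2 + 34 = 36
Lower bound = max(LB1, LB2) = max(25, 36) = 36

36


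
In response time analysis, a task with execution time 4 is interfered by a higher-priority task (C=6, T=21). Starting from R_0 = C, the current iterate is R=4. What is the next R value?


R_next = C + ceil(R_prev / T_hp) * C_hp
ceil(4 / 21) = ceil(0.1905) = 1
Interference = 1 * 6 = 6
R_next = 4 + 6 = 10

10


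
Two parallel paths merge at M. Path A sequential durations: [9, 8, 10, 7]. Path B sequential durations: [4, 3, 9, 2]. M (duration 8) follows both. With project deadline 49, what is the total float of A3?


Forward pass: ES(A3) = sum of predecessors on chain A = 17
EF = ES + duration = 17 + 10 = 27
Backward pass: LF(M) = deadline = 49; LS(M) = 49 - 8 = 41
LF(A3) = LS(M) - sum(successors on chain A) = 41 - 7 = 34
LS = LF - duration = 34 - 10 = 24
Total float = LS - ES = 24 - 17 = 7

7


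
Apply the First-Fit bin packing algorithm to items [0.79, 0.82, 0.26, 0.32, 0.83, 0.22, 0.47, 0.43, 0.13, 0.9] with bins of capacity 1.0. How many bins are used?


Place items sequentially using First-Fit:
  Item 0.79 -> new Bin 1
  Item 0.82 -> new Bin 2
  Item 0.26 -> new Bin 3
  Item 0.32 -> Bin 3 (now 0.58)
  Item 0.83 -> new Bin 4
  Item 0.22 -> Bin 3 (now 0.8)
  Item 0.47 -> new Bin 5
  Item 0.43 -> Bin 5 (now 0.9)
  Item 0.13 -> Bin 1 (now 0.92)
  Item 0.9 -> new Bin 6
Total bins used = 6

6


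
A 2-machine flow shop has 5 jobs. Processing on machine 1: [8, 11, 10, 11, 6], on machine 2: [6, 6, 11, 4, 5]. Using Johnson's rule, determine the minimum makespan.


Apply Johnson's rule:
  Group 1 (a <= b): [(3, 10, 11)]
  Group 2 (a > b): [(1, 8, 6), (2, 11, 6), (5, 6, 5), (4, 11, 4)]
Optimal job order: [3, 1, 2, 5, 4]
Schedule:
  Job 3: M1 done at 10, M2 done at 21
  Job 1: M1 done at 18, M2 done at 27
  Job 2: M1 done at 29, M2 done at 35
  Job 5: M1 done at 35, M2 done at 40
  Job 4: M1 done at 46, M2 done at 50
Makespan = 50

50


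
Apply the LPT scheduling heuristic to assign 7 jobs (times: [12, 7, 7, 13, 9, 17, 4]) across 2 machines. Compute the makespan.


Sort jobs in decreasing order (LPT): [17, 13, 12, 9, 7, 7, 4]
Assign each job to the least loaded machine:
  Machine 1: jobs [17, 9, 7], load = 33
  Machine 2: jobs [13, 12, 7, 4], load = 36
Makespan = max load = 36

36


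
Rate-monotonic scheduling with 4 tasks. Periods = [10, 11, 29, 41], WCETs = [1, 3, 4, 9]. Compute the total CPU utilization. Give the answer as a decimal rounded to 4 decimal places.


Compute individual utilizations (exact fractions):
  Task 1: C/T = 1/10 (approx. 0.1)
  Task 2: C/T = 3/11 (approx. 0.2727)
  Task 3: C/T = 4/29 (approx. 0.1379)
  Task 4: C/T = 9/41 (approx. 0.2195)
Total utilization U = 1/10 + 3/11 + 4/29 + 9/41 = 95499/130790
Rounded to 4 decimal places: U = 0.7302
RM (Liu & Layland) bound for 4 tasks = 0.756828; compare with U = 95499/130790 (approx. 0.730171)
U <= bound, so schedulable by RM sufficient condition.

0.7302


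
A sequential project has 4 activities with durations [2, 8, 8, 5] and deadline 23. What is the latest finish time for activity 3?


LF(activity 3) = deadline - sum of successor durations
Successors: activities 4 through 4 with durations [5]
Sum of successor durations = 5
LF = 23 - 5 = 18

18


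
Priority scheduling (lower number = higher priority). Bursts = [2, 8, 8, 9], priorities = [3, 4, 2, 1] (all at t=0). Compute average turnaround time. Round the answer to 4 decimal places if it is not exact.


Sort by priority (ascending = highest first):
Order: [(1, 9), (2, 8), (3, 2), (4, 8)]
Completion times:
  Priority 1, burst=9, C=9
  Priority 2, burst=8, C=17
  Priority 3, burst=2, C=19
  Priority 4, burst=8, C=27
Average turnaround = 72/4 = 18.0

18.0


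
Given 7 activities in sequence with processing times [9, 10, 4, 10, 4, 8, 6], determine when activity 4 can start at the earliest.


Activity 4 starts after activities 1 through 3 complete.
Predecessor durations: [9, 10, 4]
ES = 9 + 10 + 4 = 23

23


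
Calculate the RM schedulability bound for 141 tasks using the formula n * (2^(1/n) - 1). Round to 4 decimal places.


Compute 2^(1/141) = 1.0049280405
Subtract 1: 1.0049280405 - 1 = 0.0049280405
Multiply by n: 141 * 0.0049280405 = 0.6948537105
Round to 4 dp: 0.6949

0.6949


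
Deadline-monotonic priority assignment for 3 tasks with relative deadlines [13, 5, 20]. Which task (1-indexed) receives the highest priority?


Sort tasks by relative deadline (ascending):
  Task 2: deadline = 5
  Task 1: deadline = 13
  Task 3: deadline = 20
Priority order (highest first): [2, 1, 3]
Highest priority task = 2

2


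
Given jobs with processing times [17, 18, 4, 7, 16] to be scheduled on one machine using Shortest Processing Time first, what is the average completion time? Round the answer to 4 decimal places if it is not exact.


Sort jobs by processing time (SPT order): [4, 7, 16, 17, 18]
Compute completion times sequentially:
  Job 1: processing = 4, completes at 4
  Job 2: processing = 7, completes at 11
  Job 3: processing = 16, completes at 27
  Job 4: processing = 17, completes at 44
  Job 5: processing = 18, completes at 62
Sum of completion times = 148
Average completion time = 148/5 = 29.6

29.6


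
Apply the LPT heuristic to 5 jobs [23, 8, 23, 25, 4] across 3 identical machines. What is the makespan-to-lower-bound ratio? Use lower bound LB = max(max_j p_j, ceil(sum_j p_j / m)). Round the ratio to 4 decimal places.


LPT order: [25, 23, 23, 8, 4]
Machine loads after assignment: [25, 31, 27]
LPT makespan = 31
Lower bound = max(max_job, ceil(total/3)) = max(25, 28) = 28
Ratio = 31 / 28 = 1.1071

1.1071


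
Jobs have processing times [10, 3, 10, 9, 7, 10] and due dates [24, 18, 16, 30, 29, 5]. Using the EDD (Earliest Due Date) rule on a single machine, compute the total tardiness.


Sort by due date (EDD order): [(10, 5), (10, 16), (3, 18), (10, 24), (7, 29), (9, 30)]
Compute completion times and tardiness:
  Job 1: p=10, d=5, C=10, tardiness=max(0,10-5)=5
  Job 2: p=10, d=16, C=20, tardiness=max(0,20-16)=4
  Job 3: p=3, d=18, C=23, tardiness=max(0,23-18)=5
  Job 4: p=10, d=24, C=33, tardiness=max(0,33-24)=9
  Job 5: p=7, d=29, C=40, tardiness=max(0,40-29)=11
  Job 6: p=9, d=30, C=49, tardiness=max(0,49-30)=19
Total tardiness = 53

53


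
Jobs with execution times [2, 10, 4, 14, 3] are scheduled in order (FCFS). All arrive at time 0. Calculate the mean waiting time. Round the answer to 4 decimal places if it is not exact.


FCFS order (as given): [2, 10, 4, 14, 3]
Waiting times:
  Job 1: wait = 0
  Job 2: wait = 2
  Job 3: wait = 12
  Job 4: wait = 16
  Job 5: wait = 30
Sum of waiting times = 60
Average waiting time = 60/5 = 12.0

12.0


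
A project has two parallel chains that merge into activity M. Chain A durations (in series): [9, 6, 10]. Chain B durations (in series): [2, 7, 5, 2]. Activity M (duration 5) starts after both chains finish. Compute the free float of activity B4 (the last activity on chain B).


ES(B4) = sum of predecessors on chain B = 14
EF(B4) = ES + duration = 14 + 2 = 16
Successor of B4 is M. ES(M) = max(sum(A), sum(B)) = max(25, 16) = 25
Free float = ES(successor) - EF(current) = 25 - 16 = 9

9


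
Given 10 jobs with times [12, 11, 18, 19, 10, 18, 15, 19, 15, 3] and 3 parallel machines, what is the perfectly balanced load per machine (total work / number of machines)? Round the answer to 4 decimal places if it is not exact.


Total processing time = 12 + 11 + 18 + 19 + 10 + 18 + 15 + 19 + 15 + 3 = 140
Number of machines = 3
Ideal balanced load = 140 / 3 = 46.6667

46.6667


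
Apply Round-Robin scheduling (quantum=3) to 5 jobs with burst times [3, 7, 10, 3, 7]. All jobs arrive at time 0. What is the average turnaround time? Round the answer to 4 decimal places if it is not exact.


Time quantum = 3
Execution trace:
  J1 runs 3 units, time = 3
  J2 runs 3 units, time = 6
  J3 runs 3 units, time = 9
  J4 runs 3 units, time = 12
  J5 runs 3 units, time = 15
  J2 runs 3 units, time = 18
  J3 runs 3 units, time = 21
  J5 runs 3 units, time = 24
  J2 runs 1 units, time = 25
  J3 runs 3 units, time = 28
  J5 runs 1 units, time = 29
  J3 runs 1 units, time = 30
Finish times: [3, 25, 30, 12, 29]
Average turnaround = 99/5 = 19.8

19.8


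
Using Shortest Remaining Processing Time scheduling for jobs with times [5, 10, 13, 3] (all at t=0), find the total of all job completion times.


Since all jobs arrive at t=0, SRPT equals SPT ordering.
SPT order: [3, 5, 10, 13]
Completion times:
  Job 1: p=3, C=3
  Job 2: p=5, C=8
  Job 3: p=10, C=18
  Job 4: p=13, C=31
Total completion time = 3 + 8 + 18 + 31 = 60

60


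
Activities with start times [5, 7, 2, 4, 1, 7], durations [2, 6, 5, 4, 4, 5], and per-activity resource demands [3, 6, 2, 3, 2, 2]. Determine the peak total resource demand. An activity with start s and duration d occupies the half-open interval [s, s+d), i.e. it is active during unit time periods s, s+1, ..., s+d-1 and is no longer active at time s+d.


Each activity i is active on [start_i, start_i + duration_i).
Compute total resource usage per time slot:
  t=0: active resources = [], total = 0
  t=1: active resources = [2], total = 2
  t=2: active resources = [2, 2], total = 4
  t=3: active resources = [2, 2], total = 4
  t=4: active resources = [2, 3, 2], total = 7
  t=5: active resources = [3, 2, 3], total = 8
  t=6: active resources = [3, 2, 3], total = 8
  t=7: active resources = [6, 3, 2], total = 11
  t=8: active resources = [6, 2], total = 8
  t=9: active resources = [6, 2], total = 8
  t=10: active resources = [6, 2], total = 8
  t=11: active resources = [6, 2], total = 8
  t=12: active resources = [6], total = 6
Peak resource demand = 11

11


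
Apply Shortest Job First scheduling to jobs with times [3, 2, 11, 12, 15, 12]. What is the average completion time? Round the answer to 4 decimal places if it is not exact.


SJF order (ascending): [2, 3, 11, 12, 12, 15]
Completion times:
  Job 1: burst=2, C=2
  Job 2: burst=3, C=5
  Job 3: burst=11, C=16
  Job 4: burst=12, C=28
  Job 5: burst=12, C=40
  Job 6: burst=15, C=55
Average completion = 146/6 = 24.3333

24.3333


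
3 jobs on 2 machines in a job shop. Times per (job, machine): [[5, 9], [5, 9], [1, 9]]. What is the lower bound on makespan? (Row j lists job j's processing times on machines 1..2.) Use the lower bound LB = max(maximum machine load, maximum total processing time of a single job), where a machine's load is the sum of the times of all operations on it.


Machine loads:
  Machine 1: 5 + 5 + 1 = 11
  Machine 2: 9 + 9 + 9 = 27
Max machine load = 27
Job totals:
  Job 1: 14
  Job 2: 14
  Job 3: 10
Max job total = 14
Lower bound = max(27, 14) = 27

27


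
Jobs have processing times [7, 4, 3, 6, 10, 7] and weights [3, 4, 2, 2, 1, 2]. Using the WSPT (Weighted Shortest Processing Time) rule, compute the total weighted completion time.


Compute p/w ratios and sort ascending (WSPT): [(4, 4), (3, 2), (7, 3), (6, 2), (7, 2), (10, 1)]
Compute weighted completion times:
  Job (p=4,w=4): C=4, w*C=4*4=16
  Job (p=3,w=2): C=7, w*C=2*7=14
  Job (p=7,w=3): C=14, w*C=3*14=42
  Job (p=6,w=2): C=20, w*C=2*20=40
  Job (p=7,w=2): C=27, w*C=2*27=54
  Job (p=10,w=1): C=37, w*C=1*37=37
Total weighted completion time = 203

203


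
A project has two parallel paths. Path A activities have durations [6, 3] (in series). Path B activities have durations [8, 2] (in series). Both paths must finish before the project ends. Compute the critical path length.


Path A total = 6 + 3 = 9
Path B total = 8 + 2 = 10
Critical path = longest path = max(9, 10) = 10

10


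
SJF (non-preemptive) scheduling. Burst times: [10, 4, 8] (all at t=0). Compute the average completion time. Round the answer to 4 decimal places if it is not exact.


SJF order (ascending): [4, 8, 10]
Completion times:
  Job 1: burst=4, C=4
  Job 2: burst=8, C=12
  Job 3: burst=10, C=22
Average completion = 38/3 = 12.6667

12.6667


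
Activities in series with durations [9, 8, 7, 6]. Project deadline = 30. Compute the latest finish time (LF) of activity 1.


LF(activity 1) = deadline - sum of successor durations
Successors: activities 2 through 4 with durations [8, 7, 6]
Sum of successor durations = 21
LF = 30 - 21 = 9

9


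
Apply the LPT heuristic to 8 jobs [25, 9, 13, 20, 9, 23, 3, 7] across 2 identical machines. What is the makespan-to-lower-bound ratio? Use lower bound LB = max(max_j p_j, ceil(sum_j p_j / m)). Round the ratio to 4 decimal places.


LPT order: [25, 23, 20, 13, 9, 9, 7, 3]
Machine loads after assignment: [54, 55]
LPT makespan = 55
Lower bound = max(max_job, ceil(total/2)) = max(25, 55) = 55
Ratio = 55 / 55 = 1.0

1.0


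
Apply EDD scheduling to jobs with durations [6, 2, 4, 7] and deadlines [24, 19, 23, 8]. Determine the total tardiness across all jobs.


Sort by due date (EDD order): [(7, 8), (2, 19), (4, 23), (6, 24)]
Compute completion times and tardiness:
  Job 1: p=7, d=8, C=7, tardiness=max(0,7-8)=0
  Job 2: p=2, d=19, C=9, tardiness=max(0,9-19)=0
  Job 3: p=4, d=23, C=13, tardiness=max(0,13-23)=0
  Job 4: p=6, d=24, C=19, tardiness=max(0,19-24)=0
Total tardiness = 0

0


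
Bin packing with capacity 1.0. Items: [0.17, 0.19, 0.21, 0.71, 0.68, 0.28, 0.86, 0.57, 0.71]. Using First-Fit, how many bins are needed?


Place items sequentially using First-Fit:
  Item 0.17 -> new Bin 1
  Item 0.19 -> Bin 1 (now 0.36)
  Item 0.21 -> Bin 1 (now 0.57)
  Item 0.71 -> new Bin 2
  Item 0.68 -> new Bin 3
  Item 0.28 -> Bin 1 (now 0.85)
  Item 0.86 -> new Bin 4
  Item 0.57 -> new Bin 5
  Item 0.71 -> new Bin 6
Total bins used = 6

6


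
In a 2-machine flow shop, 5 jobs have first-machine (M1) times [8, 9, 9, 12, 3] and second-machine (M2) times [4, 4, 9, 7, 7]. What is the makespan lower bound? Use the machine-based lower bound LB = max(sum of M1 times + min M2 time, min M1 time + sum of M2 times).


LB1 = sum(M1 times) + min(M2 times) = 41 + 4 = 45
LB2 = min(M1 times) + sum(M2 times) = 3 + 31 = 34
Lower bound = max(LB1, LB2) = max(45, 34) = 45

45


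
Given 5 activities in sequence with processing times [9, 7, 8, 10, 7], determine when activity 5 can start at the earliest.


Activity 5 starts after activities 1 through 4 complete.
Predecessor durations: [9, 7, 8, 10]
ES = 9 + 7 + 8 + 10 = 34

34


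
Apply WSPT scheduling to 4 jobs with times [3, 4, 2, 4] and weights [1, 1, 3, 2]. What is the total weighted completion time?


Compute p/w ratios and sort ascending (WSPT): [(2, 3), (4, 2), (3, 1), (4, 1)]
Compute weighted completion times:
  Job (p=2,w=3): C=2, w*C=3*2=6
  Job (p=4,w=2): C=6, w*C=2*6=12
  Job (p=3,w=1): C=9, w*C=1*9=9
  Job (p=4,w=1): C=13, w*C=1*13=13
Total weighted completion time = 40

40


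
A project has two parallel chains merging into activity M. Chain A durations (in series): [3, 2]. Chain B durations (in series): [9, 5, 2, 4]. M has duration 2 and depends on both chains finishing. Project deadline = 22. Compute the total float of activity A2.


Forward pass: ES(A2) = sum of predecessors on chain A = 3
EF = ES + duration = 3 + 2 = 5
Backward pass: LF(M) = deadline = 22; LS(M) = 22 - 2 = 20
LF(A2) = LS(M) - sum(successors on chain A) = 20 - 0 = 20
LS = LF - duration = 20 - 2 = 18
Total float = LS - ES = 18 - 3 = 15

15


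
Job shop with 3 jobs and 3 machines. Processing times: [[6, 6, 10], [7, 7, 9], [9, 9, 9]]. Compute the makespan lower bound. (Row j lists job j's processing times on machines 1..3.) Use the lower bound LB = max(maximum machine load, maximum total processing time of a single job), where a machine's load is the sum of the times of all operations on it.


Machine loads:
  Machine 1: 6 + 7 + 9 = 22
  Machine 2: 6 + 7 + 9 = 22
  Machine 3: 10 + 9 + 9 = 28
Max machine load = 28
Job totals:
  Job 1: 22
  Job 2: 23
  Job 3: 27
Max job total = 27
Lower bound = max(28, 27) = 28

28


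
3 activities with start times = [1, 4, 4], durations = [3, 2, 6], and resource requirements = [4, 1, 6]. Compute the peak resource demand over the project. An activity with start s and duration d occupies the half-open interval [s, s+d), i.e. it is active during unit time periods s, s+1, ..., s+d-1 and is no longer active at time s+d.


Each activity i is active on [start_i, start_i + duration_i).
Compute total resource usage per time slot:
  t=0: active resources = [], total = 0
  t=1: active resources = [4], total = 4
  t=2: active resources = [4], total = 4
  t=3: active resources = [4], total = 4
  t=4: active resources = [1, 6], total = 7
  t=5: active resources = [1, 6], total = 7
  t=6: active resources = [6], total = 6
  t=7: active resources = [6], total = 6
  t=8: active resources = [6], total = 6
  t=9: active resources = [6], total = 6
Peak resource demand = 7

7


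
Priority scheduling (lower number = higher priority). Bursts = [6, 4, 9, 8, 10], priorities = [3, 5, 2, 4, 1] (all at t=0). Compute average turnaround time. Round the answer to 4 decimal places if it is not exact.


Sort by priority (ascending = highest first):
Order: [(1, 10), (2, 9), (3, 6), (4, 8), (5, 4)]
Completion times:
  Priority 1, burst=10, C=10
  Priority 2, burst=9, C=19
  Priority 3, burst=6, C=25
  Priority 4, burst=8, C=33
  Priority 5, burst=4, C=37
Average turnaround = 124/5 = 24.8

24.8


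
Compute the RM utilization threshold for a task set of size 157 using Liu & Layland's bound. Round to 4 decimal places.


Compute 2^(1/157) = 1.0044247104
Subtract 1: 1.0044247104 - 1 = 0.0044247104
Multiply by n: 157 * 0.0044247104 = 0.6946795328
Round to 4 dp: 0.6947

0.6947


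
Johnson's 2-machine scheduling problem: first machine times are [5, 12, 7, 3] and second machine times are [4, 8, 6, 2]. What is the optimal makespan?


Apply Johnson's rule:
  Group 1 (a <= b): []
  Group 2 (a > b): [(2, 12, 8), (3, 7, 6), (1, 5, 4), (4, 3, 2)]
Optimal job order: [2, 3, 1, 4]
Schedule:
  Job 2: M1 done at 12, M2 done at 20
  Job 3: M1 done at 19, M2 done at 26
  Job 1: M1 done at 24, M2 done at 30
  Job 4: M1 done at 27, M2 done at 32
Makespan = 32

32


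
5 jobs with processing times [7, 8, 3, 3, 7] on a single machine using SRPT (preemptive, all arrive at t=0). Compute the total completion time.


Since all jobs arrive at t=0, SRPT equals SPT ordering.
SPT order: [3, 3, 7, 7, 8]
Completion times:
  Job 1: p=3, C=3
  Job 2: p=3, C=6
  Job 3: p=7, C=13
  Job 4: p=7, C=20
  Job 5: p=8, C=28
Total completion time = 3 + 6 + 13 + 20 + 28 = 70

70


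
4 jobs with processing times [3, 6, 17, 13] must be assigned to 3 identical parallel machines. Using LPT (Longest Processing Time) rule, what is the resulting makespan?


Sort jobs in decreasing order (LPT): [17, 13, 6, 3]
Assign each job to the least loaded machine:
  Machine 1: jobs [17], load = 17
  Machine 2: jobs [13], load = 13
  Machine 3: jobs [6, 3], load = 9
Makespan = max load = 17

17


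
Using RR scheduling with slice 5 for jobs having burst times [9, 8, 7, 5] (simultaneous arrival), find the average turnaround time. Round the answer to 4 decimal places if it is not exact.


Time quantum = 5
Execution trace:
  J1 runs 5 units, time = 5
  J2 runs 5 units, time = 10
  J3 runs 5 units, time = 15
  J4 runs 5 units, time = 20
  J1 runs 4 units, time = 24
  J2 runs 3 units, time = 27
  J3 runs 2 units, time = 29
Finish times: [24, 27, 29, 20]
Average turnaround = 100/4 = 25.0

25.0


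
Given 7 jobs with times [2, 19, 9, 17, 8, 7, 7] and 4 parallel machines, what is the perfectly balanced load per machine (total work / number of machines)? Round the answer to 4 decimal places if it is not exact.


Total processing time = 2 + 19 + 9 + 17 + 8 + 7 + 7 = 69
Number of machines = 4
Ideal balanced load = 69 / 4 = 17.25

17.25


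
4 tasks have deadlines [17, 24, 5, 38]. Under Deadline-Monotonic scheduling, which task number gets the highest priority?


Sort tasks by relative deadline (ascending):
  Task 3: deadline = 5
  Task 1: deadline = 17
  Task 2: deadline = 24
  Task 4: deadline = 38
Priority order (highest first): [3, 1, 2, 4]
Highest priority task = 3

3


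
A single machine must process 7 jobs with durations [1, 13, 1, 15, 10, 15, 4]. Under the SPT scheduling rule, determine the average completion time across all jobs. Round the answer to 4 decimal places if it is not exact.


Sort jobs by processing time (SPT order): [1, 1, 4, 10, 13, 15, 15]
Compute completion times sequentially:
  Job 1: processing = 1, completes at 1
  Job 2: processing = 1, completes at 2
  Job 3: processing = 4, completes at 6
  Job 4: processing = 10, completes at 16
  Job 5: processing = 13, completes at 29
  Job 6: processing = 15, completes at 44
  Job 7: processing = 15, completes at 59
Sum of completion times = 157
Average completion time = 157/7 = 22.4286

22.4286


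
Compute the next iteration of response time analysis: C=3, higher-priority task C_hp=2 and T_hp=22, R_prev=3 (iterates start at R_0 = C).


R_next = C + ceil(R_prev / T_hp) * C_hp
ceil(3 / 22) = ceil(0.1364) = 1
Interference = 1 * 2 = 2
R_next = 3 + 2 = 5

5


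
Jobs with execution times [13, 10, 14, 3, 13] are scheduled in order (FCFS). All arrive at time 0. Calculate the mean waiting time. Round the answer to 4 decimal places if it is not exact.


FCFS order (as given): [13, 10, 14, 3, 13]
Waiting times:
  Job 1: wait = 0
  Job 2: wait = 13
  Job 3: wait = 23
  Job 4: wait = 37
  Job 5: wait = 40
Sum of waiting times = 113
Average waiting time = 113/5 = 22.6

22.6


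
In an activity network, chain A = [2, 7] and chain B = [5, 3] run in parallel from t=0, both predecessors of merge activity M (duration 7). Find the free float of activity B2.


ES(B2) = sum of predecessors on chain B = 5
EF(B2) = ES + duration = 5 + 3 = 8
Successor of B2 is M. ES(M) = max(sum(A), sum(B)) = max(9, 8) = 9
Free float = ES(successor) - EF(current) = 9 - 8 = 1

1


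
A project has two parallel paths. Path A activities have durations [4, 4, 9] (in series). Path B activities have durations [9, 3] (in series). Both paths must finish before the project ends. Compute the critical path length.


Path A total = 4 + 4 + 9 = 17
Path B total = 9 + 3 = 12
Critical path = longest path = max(17, 12) = 17

17


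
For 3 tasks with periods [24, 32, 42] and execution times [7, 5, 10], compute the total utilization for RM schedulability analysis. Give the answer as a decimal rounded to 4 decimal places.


Compute individual utilizations (exact fractions):
  Task 1: C/T = 7/24 (approx. 0.2917)
  Task 2: C/T = 5/32 (approx. 0.1563)
  Task 3: C/T = 10/42 = 5/21 (approx. 0.2381)
Total utilization U = 7/24 + 5/32 + 5/21 = 461/672
Rounded to 4 decimal places: U = 0.6860
RM (Liu & Layland) bound for 3 tasks = 0.779763; compare with U = 461/672 (approx. 0.686012)
U <= bound, so schedulable by RM sufficient condition.

0.6860


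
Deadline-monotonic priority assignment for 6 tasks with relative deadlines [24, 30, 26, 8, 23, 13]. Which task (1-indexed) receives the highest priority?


Sort tasks by relative deadline (ascending):
  Task 4: deadline = 8
  Task 6: deadline = 13
  Task 5: deadline = 23
  Task 1: deadline = 24
  Task 3: deadline = 26
  Task 2: deadline = 30
Priority order (highest first): [4, 6, 5, 1, 3, 2]
Highest priority task = 4

4


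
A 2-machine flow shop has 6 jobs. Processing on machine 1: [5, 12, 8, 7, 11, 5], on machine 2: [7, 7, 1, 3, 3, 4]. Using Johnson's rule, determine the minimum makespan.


Apply Johnson's rule:
  Group 1 (a <= b): [(1, 5, 7)]
  Group 2 (a > b): [(2, 12, 7), (6, 5, 4), (4, 7, 3), (5, 11, 3), (3, 8, 1)]
Optimal job order: [1, 2, 6, 4, 5, 3]
Schedule:
  Job 1: M1 done at 5, M2 done at 12
  Job 2: M1 done at 17, M2 done at 24
  Job 6: M1 done at 22, M2 done at 28
  Job 4: M1 done at 29, M2 done at 32
  Job 5: M1 done at 40, M2 done at 43
  Job 3: M1 done at 48, M2 done at 49
Makespan = 49

49


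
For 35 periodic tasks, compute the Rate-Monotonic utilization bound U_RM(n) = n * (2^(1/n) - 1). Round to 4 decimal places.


Compute 2^(1/35) = 1.0200016094
Subtract 1: 1.0200016094 - 1 = 0.0200016094
Multiply by n: 35 * 0.0200016094 = 0.7000563290
Round to 4 dp: 0.7001

0.7001


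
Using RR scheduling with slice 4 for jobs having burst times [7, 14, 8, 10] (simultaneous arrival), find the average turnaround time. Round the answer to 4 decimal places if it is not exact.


Time quantum = 4
Execution trace:
  J1 runs 4 units, time = 4
  J2 runs 4 units, time = 8
  J3 runs 4 units, time = 12
  J4 runs 4 units, time = 16
  J1 runs 3 units, time = 19
  J2 runs 4 units, time = 23
  J3 runs 4 units, time = 27
  J4 runs 4 units, time = 31
  J2 runs 4 units, time = 35
  J4 runs 2 units, time = 37
  J2 runs 2 units, time = 39
Finish times: [19, 39, 27, 37]
Average turnaround = 122/4 = 30.5

30.5


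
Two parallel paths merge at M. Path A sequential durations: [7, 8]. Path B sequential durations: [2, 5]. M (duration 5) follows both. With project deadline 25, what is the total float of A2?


Forward pass: ES(A2) = sum of predecessors on chain A = 7
EF = ES + duration = 7 + 8 = 15
Backward pass: LF(M) = deadline = 25; LS(M) = 25 - 5 = 20
LF(A2) = LS(M) - sum(successors on chain A) = 20 - 0 = 20
LS = LF - duration = 20 - 8 = 12
Total float = LS - ES = 12 - 7 = 5

5


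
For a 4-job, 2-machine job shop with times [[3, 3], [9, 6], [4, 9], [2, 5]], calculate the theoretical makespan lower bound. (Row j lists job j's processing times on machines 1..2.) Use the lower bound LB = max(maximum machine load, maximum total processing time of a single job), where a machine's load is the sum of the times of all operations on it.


Machine loads:
  Machine 1: 3 + 9 + 4 + 2 = 18
  Machine 2: 3 + 6 + 9 + 5 = 23
Max machine load = 23
Job totals:
  Job 1: 6
  Job 2: 15
  Job 3: 13
  Job 4: 7
Max job total = 15
Lower bound = max(23, 15) = 23

23
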